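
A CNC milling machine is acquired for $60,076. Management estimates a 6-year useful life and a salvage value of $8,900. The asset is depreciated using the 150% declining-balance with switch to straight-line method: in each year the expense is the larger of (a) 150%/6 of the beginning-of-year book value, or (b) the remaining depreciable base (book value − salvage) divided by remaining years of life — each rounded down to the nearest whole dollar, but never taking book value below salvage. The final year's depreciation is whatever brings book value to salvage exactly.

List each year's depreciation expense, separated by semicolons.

$15,019; $11,264; $8,448; $6,336; $5,054; $5,055

Depreciable base = $60,076 − $8,900 = $51,176.
Year 1: DB = ⌊$60,076 × 150%/6⌋ = $15,019; SL = ⌊$51,176/6⌋ = $8,529 → take DB $15,019. Book value $45,057.
Year 2: DB = ⌊$45,057 × 150%/6⌋ = $11,264; SL = ⌊$36,157/5⌋ = $7,231 → take DB $11,264. Book value $33,793.
Year 3: DB = ⌊$33,793 × 150%/6⌋ = $8,448; SL = ⌊$24,893/4⌋ = $6,223 → take DB $8,448. Book value $25,345.
Year 4: DB = ⌊$25,345 × 150%/6⌋ = $6,336; SL = ⌊$16,445/3⌋ = $5,481 → take DB $6,336. Book value $19,009.
Year 5: DB = ⌊$19,009 × 150%/6⌋ = $4,752; SL = ⌊$10,109/2⌋ = $5,054 → take SL $5,054. Book value $13,955.
Year 6 (final): $13,955 − $8,900 = $5,055. Book value $8,900.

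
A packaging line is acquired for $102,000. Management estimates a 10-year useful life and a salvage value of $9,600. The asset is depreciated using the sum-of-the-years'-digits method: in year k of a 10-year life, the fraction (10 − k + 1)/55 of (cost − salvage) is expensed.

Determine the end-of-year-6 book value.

$26,400

Depreciable base = $102,000 − $9,600 = $92,400.
Sum of the years' digits = 10+9+8+7+6+5+4+3+2+1 = 55.
Year 1: $92,400 × 10/55 = $16,800. Book value $85,200.
Year 2: $92,400 × 9/55 = $15,120. Book value $70,080.
Year 3: $92,400 × 8/55 = $13,440. Book value $56,640.
Year 4: $92,400 × 7/55 = $11,760. Book value $44,880.
Year 5: $92,400 × 6/55 = $10,080. Book value $34,800.
Year 6: $92,400 × 5/55 = $8,400. Book value $26,400.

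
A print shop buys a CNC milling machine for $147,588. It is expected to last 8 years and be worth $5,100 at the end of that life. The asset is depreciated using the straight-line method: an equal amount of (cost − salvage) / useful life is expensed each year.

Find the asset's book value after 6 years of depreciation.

$40,722

Depreciable base = $147,588 − $5,100 = $142,488.
Annual expense = $142,488 / 8 = $17,811.
End of year 1: book value $129,777.
End of year 2: book value $111,966.
End of year 3: book value $94,155.
End of year 4: book value $76,344.
End of year 5: book value $58,533.
End of year 6: book value $40,722.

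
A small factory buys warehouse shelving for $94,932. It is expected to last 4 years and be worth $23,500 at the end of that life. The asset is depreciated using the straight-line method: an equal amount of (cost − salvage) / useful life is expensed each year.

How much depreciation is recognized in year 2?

$17,858

Depreciable base = $94,932 − $23,500 = $71,432.
Annual expense = $71,432 / 4 = $17,858.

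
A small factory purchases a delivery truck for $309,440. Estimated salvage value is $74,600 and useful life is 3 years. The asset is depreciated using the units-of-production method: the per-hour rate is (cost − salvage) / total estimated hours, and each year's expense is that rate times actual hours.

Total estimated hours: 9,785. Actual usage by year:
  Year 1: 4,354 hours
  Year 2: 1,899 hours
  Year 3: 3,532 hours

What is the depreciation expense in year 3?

Depreciable base = $309,440 − $74,600 = $234,840.
Rate = $234,840 / 9,785 hours = $24 per hour.
Year 1: 4,354 × $24 = $104,496. Book value $204,944.
Year 2: 1,899 × $24 = $45,576. Book value $159,368.
Year 3: 3,532 × $24 = $84,768. Book value $74,600.

$84,768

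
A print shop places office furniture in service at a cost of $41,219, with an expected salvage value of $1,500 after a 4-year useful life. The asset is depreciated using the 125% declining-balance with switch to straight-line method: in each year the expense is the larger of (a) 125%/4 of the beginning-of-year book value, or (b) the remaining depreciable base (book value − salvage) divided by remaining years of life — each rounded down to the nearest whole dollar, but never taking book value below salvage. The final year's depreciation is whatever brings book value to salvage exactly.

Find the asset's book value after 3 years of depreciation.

$10,447

Depreciable base = $41,219 − $1,500 = $39,719.
Year 1: DB = ⌊$41,219 × 125%/4⌋ = $12,880; SL = ⌊$39,719/4⌋ = $9,929 → take DB $12,880. Book value $28,339.
Year 2: DB = ⌊$28,339 × 125%/4⌋ = $8,855; SL = ⌊$26,839/3⌋ = $8,946 → take SL $8,946. Book value $19,393.
Year 3: DB = ⌊$19,393 × 125%/4⌋ = $6,060; SL = ⌊$17,893/2⌋ = $8,946 → take SL $8,946. Book value $10,447.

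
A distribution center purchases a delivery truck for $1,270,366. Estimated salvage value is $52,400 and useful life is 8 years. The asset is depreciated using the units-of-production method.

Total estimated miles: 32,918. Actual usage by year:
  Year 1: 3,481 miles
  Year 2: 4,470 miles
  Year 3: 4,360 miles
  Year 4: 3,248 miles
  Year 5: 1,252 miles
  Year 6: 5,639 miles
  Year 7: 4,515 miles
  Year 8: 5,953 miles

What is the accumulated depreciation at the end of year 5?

Depreciable base = $1,270,366 − $52,400 = $1,217,966.
Rate = $1,217,966 / 32,918 miles = $37 per mile.
Year 1: 3,481 × $37 = $128,797. Book value $1,141,569.
Year 2: 4,470 × $37 = $165,390. Book value $976,179.
Year 3: 4,360 × $37 = $161,320. Book value $814,859.
Year 4: 3,248 × $37 = $120,176. Book value $694,683.
Year 5: 1,252 × $37 = $46,324. Book value $648,359.
Accumulated through year 5 = $1,270,366 − $648,359 = $622,007.

$622,007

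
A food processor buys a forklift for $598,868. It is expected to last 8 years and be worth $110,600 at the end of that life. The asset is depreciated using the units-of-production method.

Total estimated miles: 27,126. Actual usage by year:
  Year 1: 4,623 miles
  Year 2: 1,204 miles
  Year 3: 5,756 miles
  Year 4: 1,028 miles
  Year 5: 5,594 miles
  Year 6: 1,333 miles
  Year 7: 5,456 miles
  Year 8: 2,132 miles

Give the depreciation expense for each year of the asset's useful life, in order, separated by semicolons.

$83,214; $21,672; $103,608; $18,504; $100,692; $23,994; $98,208; $38,376

Depreciable base = $598,868 − $110,600 = $488,268.
Rate = $488,268 / 27,126 miles = $18 per mile.
Year 1: 4,623 × $18 = $83,214. Book value $515,654.
Year 2: 1,204 × $18 = $21,672. Book value $493,982.
Year 3: 5,756 × $18 = $103,608. Book value $390,374.
Year 4: 1,028 × $18 = $18,504. Book value $371,870.
Year 5: 5,594 × $18 = $100,692. Book value $271,178.
Year 6: 1,333 × $18 = $23,994. Book value $247,184.
Year 7: 5,456 × $18 = $98,208. Book value $148,976.
Year 8: 2,132 × $18 = $38,376. Book value $110,600.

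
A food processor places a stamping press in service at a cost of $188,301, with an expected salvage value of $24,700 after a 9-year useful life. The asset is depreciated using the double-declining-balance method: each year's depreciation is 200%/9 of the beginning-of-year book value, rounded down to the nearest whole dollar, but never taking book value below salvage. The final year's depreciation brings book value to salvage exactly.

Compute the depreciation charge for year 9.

Depreciable base = $188,301 − $24,700 = $163,601.
Year 1: ⌊$188,301 × 200%/9⌋ = $41,844. Book value $146,457.
Year 2: ⌊$146,457 × 200%/9⌋ = $32,546. Book value $113,911.
Year 3: ⌊$113,911 × 200%/9⌋ = $25,313. Book value $88,598.
Year 4: ⌊$88,598 × 200%/9⌋ = $19,688. Book value $68,910.
Year 5: ⌊$68,910 × 200%/9⌋ = $15,313. Book value $53,597.
Year 6: ⌊$53,597 × 200%/9⌋ = $11,910. Book value $41,687.
Year 7: ⌊$41,687 × 200%/9⌋ = $9,263. Book value $32,424.
Year 8: ⌊$32,424 × 200%/9⌋ = $7,205. Book value $25,219.
Year 9 (final): $25,219 − $24,700 = $519. Book value $24,700.

$519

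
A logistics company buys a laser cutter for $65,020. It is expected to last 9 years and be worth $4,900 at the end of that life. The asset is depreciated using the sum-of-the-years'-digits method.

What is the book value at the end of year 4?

Depreciable base = $65,020 − $4,900 = $60,120.
Sum of the years' digits = 9+8+7+6+5+4+3+2+1 = 45.
Year 1: $60,120 × 9/45 = $12,024. Book value $52,996.
Year 2: $60,120 × 8/45 = $10,688. Book value $42,308.
Year 3: $60,120 × 7/45 = $9,352. Book value $32,956.
Year 4: $60,120 × 6/45 = $8,016. Book value $24,940.

$24,940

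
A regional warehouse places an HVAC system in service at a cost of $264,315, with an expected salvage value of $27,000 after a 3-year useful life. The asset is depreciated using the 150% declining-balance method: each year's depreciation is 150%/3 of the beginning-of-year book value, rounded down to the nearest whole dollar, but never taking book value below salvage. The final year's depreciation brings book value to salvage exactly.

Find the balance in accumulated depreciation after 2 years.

Depreciable base = $264,315 − $27,000 = $237,315.
Year 1: ⌊$264,315 × 150%/3⌋ = $132,157. Book value $132,158.
Year 2: ⌊$132,158 × 150%/3⌋ = $66,079. Book value $66,079.
Accumulated through year 2 = $264,315 − $66,079 = $198,236.

$198,236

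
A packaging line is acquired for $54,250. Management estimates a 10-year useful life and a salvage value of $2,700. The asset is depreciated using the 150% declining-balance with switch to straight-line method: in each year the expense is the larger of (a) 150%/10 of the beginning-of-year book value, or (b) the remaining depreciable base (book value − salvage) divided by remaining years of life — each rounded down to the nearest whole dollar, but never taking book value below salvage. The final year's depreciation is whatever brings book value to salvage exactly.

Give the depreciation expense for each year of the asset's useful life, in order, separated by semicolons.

$8,137; $6,916; $5,879; $4,997; $4,270; $4,270; $4,270; $4,270; $4,270; $4,271

Depreciable base = $54,250 − $2,700 = $51,550.
Year 1: DB = ⌊$54,250 × 150%/10⌋ = $8,137; SL = ⌊$51,550/10⌋ = $5,155 → take DB $8,137. Book value $46,113.
Year 2: DB = ⌊$46,113 × 150%/10⌋ = $6,916; SL = ⌊$43,413/9⌋ = $4,823 → take DB $6,916. Book value $39,197.
Year 3: DB = ⌊$39,197 × 150%/10⌋ = $5,879; SL = ⌊$36,497/8⌋ = $4,562 → take DB $5,879. Book value $33,318.
Year 4: DB = ⌊$33,318 × 150%/10⌋ = $4,997; SL = ⌊$30,618/7⌋ = $4,374 → take DB $4,997. Book value $28,321.
Year 5: DB = ⌊$28,321 × 150%/10⌋ = $4,248; SL = ⌊$25,621/6⌋ = $4,270 → take SL $4,270. Book value $24,051.
Year 6: DB = ⌊$24,051 × 150%/10⌋ = $3,607; SL = ⌊$21,351/5⌋ = $4,270 → take SL $4,270. Book value $19,781.
Year 7: DB = ⌊$19,781 × 150%/10⌋ = $2,967; SL = ⌊$17,081/4⌋ = $4,270 → take SL $4,270. Book value $15,511.
Year 8: DB = ⌊$15,511 × 150%/10⌋ = $2,326; SL = ⌊$12,811/3⌋ = $4,270 → take SL $4,270. Book value $11,241.
Year 9: DB = ⌊$11,241 × 150%/10⌋ = $1,686; SL = ⌊$8,541/2⌋ = $4,270 → take SL $4,270. Book value $6,971.
Year 10 (final): $6,971 − $2,700 = $4,271. Book value $2,700.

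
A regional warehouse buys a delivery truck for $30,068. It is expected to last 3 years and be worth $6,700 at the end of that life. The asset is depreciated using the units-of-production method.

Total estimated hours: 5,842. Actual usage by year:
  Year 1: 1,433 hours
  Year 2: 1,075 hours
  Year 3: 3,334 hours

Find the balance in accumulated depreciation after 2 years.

Depreciable base = $30,068 − $6,700 = $23,368.
Rate = $23,368 / 5,842 hours = $4 per hour.
Year 1: 1,433 × $4 = $5,732. Book value $24,336.
Year 2: 1,075 × $4 = $4,300. Book value $20,036.
Accumulated through year 2 = $30,068 − $20,036 = $10,032.

$10,032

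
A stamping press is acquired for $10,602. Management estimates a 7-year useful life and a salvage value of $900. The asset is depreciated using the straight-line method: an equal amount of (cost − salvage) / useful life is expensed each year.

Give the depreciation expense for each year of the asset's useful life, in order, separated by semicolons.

Depreciable base = $10,602 − $900 = $9,702.
Annual expense = $9,702 / 7 = $1,386.
End of year 1: book value $9,216.
End of year 2: book value $7,830.
End of year 3: book value $6,444.
End of year 4: book value $5,058.
End of year 5: book value $3,672.
End of year 6: book value $2,286.
End of year 7: book value $900.

$1,386; $1,386; $1,386; $1,386; $1,386; $1,386; $1,386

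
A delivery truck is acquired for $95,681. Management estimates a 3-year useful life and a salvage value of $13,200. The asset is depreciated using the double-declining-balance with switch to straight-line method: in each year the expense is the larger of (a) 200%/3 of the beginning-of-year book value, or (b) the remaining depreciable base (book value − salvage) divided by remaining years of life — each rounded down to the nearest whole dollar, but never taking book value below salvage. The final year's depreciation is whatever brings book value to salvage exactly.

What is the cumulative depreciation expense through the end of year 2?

$82,481

Depreciable base = $95,681 − $13,200 = $82,481.
Year 1: DB = ⌊$95,681 × 200%/3⌋ = $63,787; SL = ⌊$82,481/3⌋ = $27,493 → take DB $63,787. Book value $31,894.
Year 2: DB = ⌊$31,894 × 200%/3⌋ = $21,262; SL = ⌊$18,694/2⌋ = $9,347 → take DB $21,262, capped at $18,694. Book value $13,200.
Accumulated through year 2 = $95,681 − $13,200 = $82,481.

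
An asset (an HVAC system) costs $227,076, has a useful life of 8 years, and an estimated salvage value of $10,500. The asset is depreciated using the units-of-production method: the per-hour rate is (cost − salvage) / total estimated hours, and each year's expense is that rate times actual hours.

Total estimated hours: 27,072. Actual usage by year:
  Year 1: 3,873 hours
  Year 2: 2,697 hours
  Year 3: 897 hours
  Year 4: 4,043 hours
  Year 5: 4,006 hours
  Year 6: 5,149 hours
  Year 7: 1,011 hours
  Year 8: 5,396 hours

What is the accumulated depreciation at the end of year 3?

$59,736

Depreciable base = $227,076 − $10,500 = $216,576.
Rate = $216,576 / 27,072 hours = $8 per hour.
Year 1: 3,873 × $8 = $30,984. Book value $196,092.
Year 2: 2,697 × $8 = $21,576. Book value $174,516.
Year 3: 897 × $8 = $7,176. Book value $167,340.
Accumulated through year 3 = $227,076 − $167,340 = $59,736.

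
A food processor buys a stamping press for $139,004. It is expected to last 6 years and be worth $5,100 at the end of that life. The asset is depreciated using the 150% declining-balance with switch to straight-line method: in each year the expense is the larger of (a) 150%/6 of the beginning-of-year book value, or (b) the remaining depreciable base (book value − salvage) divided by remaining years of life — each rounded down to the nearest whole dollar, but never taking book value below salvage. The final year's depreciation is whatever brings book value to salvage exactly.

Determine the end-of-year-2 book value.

Depreciable base = $139,004 − $5,100 = $133,904.
Year 1: DB = ⌊$139,004 × 150%/6⌋ = $34,751; SL = ⌊$133,904/6⌋ = $22,317 → take DB $34,751. Book value $104,253.
Year 2: DB = ⌊$104,253 × 150%/6⌋ = $26,063; SL = ⌊$99,153/5⌋ = $19,830 → take DB $26,063. Book value $78,190.

$78,190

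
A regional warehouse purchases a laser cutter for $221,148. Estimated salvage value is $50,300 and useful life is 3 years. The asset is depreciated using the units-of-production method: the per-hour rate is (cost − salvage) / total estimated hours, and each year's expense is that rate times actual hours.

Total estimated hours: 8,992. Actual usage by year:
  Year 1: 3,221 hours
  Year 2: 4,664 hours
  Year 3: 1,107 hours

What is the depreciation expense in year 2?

$88,616

Depreciable base = $221,148 − $50,300 = $170,848.
Rate = $170,848 / 8,992 hours = $19 per hour.
Year 1: 3,221 × $19 = $61,199. Book value $159,949.
Year 2: 4,664 × $19 = $88,616. Book value $71,333.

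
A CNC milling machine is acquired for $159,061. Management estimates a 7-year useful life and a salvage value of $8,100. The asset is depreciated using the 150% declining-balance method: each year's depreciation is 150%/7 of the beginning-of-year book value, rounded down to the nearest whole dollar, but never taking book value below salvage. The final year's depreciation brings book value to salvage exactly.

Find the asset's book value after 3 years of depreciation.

$77,155

Depreciable base = $159,061 − $8,100 = $150,961.
Year 1: ⌊$159,061 × 150%/7⌋ = $34,084. Book value $124,977.
Year 2: ⌊$124,977 × 150%/7⌋ = $26,780. Book value $98,197.
Year 3: ⌊$98,197 × 150%/7⌋ = $21,042. Book value $77,155.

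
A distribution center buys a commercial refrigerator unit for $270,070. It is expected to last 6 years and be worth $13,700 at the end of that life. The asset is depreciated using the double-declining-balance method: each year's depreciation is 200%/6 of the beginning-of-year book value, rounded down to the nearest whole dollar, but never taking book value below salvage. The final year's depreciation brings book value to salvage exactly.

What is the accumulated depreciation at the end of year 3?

$190,048

Depreciable base = $270,070 − $13,700 = $256,370.
Year 1: ⌊$270,070 × 200%/6⌋ = $90,023. Book value $180,047.
Year 2: ⌊$180,047 × 200%/6⌋ = $60,015. Book value $120,032.
Year 3: ⌊$120,032 × 200%/6⌋ = $40,010. Book value $80,022.
Accumulated through year 3 = $270,070 − $80,022 = $190,048.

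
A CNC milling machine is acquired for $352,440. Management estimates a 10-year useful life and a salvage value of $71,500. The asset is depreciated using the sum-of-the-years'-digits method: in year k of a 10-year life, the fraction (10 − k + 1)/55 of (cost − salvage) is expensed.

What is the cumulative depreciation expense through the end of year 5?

Depreciable base = $352,440 − $71,500 = $280,940.
Sum of the years' digits = 10+9+8+7+6+5+4+3+2+1 = 55.
Year 1: $280,940 × 10/55 = $51,080. Book value $301,360.
Year 2: $280,940 × 9/55 = $45,972. Book value $255,388.
Year 3: $280,940 × 8/55 = $40,864. Book value $214,524.
Year 4: $280,940 × 7/55 = $35,756. Book value $178,768.
Year 5: $280,940 × 6/55 = $30,648. Book value $148,120.
Accumulated through year 5 = $352,440 − $148,120 = $204,320.

$204,320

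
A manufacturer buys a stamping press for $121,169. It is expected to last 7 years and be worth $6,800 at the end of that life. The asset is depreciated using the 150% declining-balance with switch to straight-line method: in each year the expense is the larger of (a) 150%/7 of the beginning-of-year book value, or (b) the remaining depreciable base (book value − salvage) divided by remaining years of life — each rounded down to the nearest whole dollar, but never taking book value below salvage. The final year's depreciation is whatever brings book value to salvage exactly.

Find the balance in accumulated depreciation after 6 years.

Depreciable base = $121,169 − $6,800 = $114,369.
Year 1: DB = ⌊$121,169 × 150%/7⌋ = $25,964; SL = ⌊$114,369/7⌋ = $16,338 → take DB $25,964. Book value $95,205.
Year 2: DB = ⌊$95,205 × 150%/7⌋ = $20,401; SL = ⌊$88,405/6⌋ = $14,734 → take DB $20,401. Book value $74,804.
Year 3: DB = ⌊$74,804 × 150%/7⌋ = $16,029; SL = ⌊$68,004/5⌋ = $13,600 → take DB $16,029. Book value $58,775.
Year 4: DB = ⌊$58,775 × 150%/7⌋ = $12,594; SL = ⌊$51,975/4⌋ = $12,993 → take SL $12,993. Book value $45,782.
Year 5: DB = ⌊$45,782 × 150%/7⌋ = $9,810; SL = ⌊$38,982/3⌋ = $12,994 → take SL $12,994. Book value $32,788.
Year 6: DB = ⌊$32,788 × 150%/7⌋ = $7,026; SL = ⌊$25,988/2⌋ = $12,994 → take SL $12,994. Book value $19,794.
Accumulated through year 6 = $121,169 − $19,794 = $101,375.

$101,375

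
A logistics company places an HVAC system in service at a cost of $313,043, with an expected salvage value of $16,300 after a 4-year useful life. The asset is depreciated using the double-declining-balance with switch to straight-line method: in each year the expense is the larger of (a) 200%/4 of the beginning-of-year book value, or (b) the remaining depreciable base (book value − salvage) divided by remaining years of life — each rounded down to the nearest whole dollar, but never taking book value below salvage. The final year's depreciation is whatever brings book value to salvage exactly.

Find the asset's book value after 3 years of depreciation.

Depreciable base = $313,043 − $16,300 = $296,743.
Year 1: DB = ⌊$313,043 × 200%/4⌋ = $156,521; SL = ⌊$296,743/4⌋ = $74,185 → take DB $156,521. Book value $156,522.
Year 2: DB = ⌊$156,522 × 200%/4⌋ = $78,261; SL = ⌊$140,222/3⌋ = $46,740 → take DB $78,261. Book value $78,261.
Year 3: DB = ⌊$78,261 × 200%/4⌋ = $39,130; SL = ⌊$61,961/2⌋ = $30,980 → take DB $39,130. Book value $39,131.

$39,131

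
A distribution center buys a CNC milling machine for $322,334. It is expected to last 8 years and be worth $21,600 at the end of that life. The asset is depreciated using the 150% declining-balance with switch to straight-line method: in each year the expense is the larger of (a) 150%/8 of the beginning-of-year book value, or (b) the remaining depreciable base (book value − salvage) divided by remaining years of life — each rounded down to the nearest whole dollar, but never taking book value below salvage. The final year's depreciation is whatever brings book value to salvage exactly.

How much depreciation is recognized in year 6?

$29,719

Depreciable base = $322,334 − $21,600 = $300,734.
Year 1: DB = ⌊$322,334 × 150%/8⌋ = $60,437; SL = ⌊$300,734/8⌋ = $37,591 → take DB $60,437. Book value $261,897.
Year 2: DB = ⌊$261,897 × 150%/8⌋ = $49,105; SL = ⌊$240,297/7⌋ = $34,328 → take DB $49,105. Book value $212,792.
Year 3: DB = ⌊$212,792 × 150%/8⌋ = $39,898; SL = ⌊$191,192/6⌋ = $31,865 → take DB $39,898. Book value $172,894.
Year 4: DB = ⌊$172,894 × 150%/8⌋ = $32,417; SL = ⌊$151,294/5⌋ = $30,258 → take DB $32,417. Book value $140,477.
Year 5: DB = ⌊$140,477 × 150%/8⌋ = $26,339; SL = ⌊$118,877/4⌋ = $29,719 → take SL $29,719. Book value $110,758.
Year 6: DB = ⌊$110,758 × 150%/8⌋ = $20,767; SL = ⌊$89,158/3⌋ = $29,719 → take SL $29,719. Book value $81,039.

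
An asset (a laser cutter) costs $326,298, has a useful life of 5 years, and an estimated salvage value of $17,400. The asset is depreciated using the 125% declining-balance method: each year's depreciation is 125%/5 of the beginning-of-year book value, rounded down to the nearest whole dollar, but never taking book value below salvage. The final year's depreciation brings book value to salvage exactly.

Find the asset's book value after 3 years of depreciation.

Depreciable base = $326,298 − $17,400 = $308,898.
Year 1: ⌊$326,298 × 125%/5⌋ = $81,574. Book value $244,724.
Year 2: ⌊$244,724 × 125%/5⌋ = $61,181. Book value $183,543.
Year 3: ⌊$183,543 × 125%/5⌋ = $45,885. Book value $137,658.

$137,658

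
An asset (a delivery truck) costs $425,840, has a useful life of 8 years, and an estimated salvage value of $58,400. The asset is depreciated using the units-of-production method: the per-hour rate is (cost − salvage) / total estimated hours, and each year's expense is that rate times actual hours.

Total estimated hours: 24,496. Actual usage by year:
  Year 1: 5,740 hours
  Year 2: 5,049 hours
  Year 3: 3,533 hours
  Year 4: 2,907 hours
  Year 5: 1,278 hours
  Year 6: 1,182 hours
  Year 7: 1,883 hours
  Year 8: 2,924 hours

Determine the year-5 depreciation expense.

$19,170

Depreciable base = $425,840 − $58,400 = $367,440.
Rate = $367,440 / 24,496 hours = $15 per hour.
Year 1: 5,740 × $15 = $86,100. Book value $339,740.
Year 2: 5,049 × $15 = $75,735. Book value $264,005.
Year 3: 3,533 × $15 = $52,995. Book value $211,010.
Year 4: 2,907 × $15 = $43,605. Book value $167,405.
Year 5: 1,278 × $15 = $19,170. Book value $148,235.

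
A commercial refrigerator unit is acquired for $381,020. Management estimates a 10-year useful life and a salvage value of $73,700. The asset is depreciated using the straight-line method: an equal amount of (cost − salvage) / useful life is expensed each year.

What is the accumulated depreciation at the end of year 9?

Depreciable base = $381,020 − $73,700 = $307,320.
Annual expense = $307,320 / 10 = $30,732.
End of year 1: book value $350,288.
End of year 2: book value $319,556.
End of year 3: book value $288,824.
End of year 4: book value $258,092.
End of year 5: book value $227,360.
End of year 6: book value $196,628.
End of year 7: book value $165,896.
End of year 8: book value $135,164.
End of year 9: book value $104,432.
Accumulated through year 9 = $381,020 − $104,432 = $276,588.

$276,588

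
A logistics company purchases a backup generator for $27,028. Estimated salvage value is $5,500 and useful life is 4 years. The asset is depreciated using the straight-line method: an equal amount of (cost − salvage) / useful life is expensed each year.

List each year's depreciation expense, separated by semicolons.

$5,382; $5,382; $5,382; $5,382

Depreciable base = $27,028 − $5,500 = $21,528.
Annual expense = $21,528 / 4 = $5,382.
End of year 1: book value $21,646.
End of year 2: book value $16,264.
End of year 3: book value $10,882.
End of year 4: book value $5,500.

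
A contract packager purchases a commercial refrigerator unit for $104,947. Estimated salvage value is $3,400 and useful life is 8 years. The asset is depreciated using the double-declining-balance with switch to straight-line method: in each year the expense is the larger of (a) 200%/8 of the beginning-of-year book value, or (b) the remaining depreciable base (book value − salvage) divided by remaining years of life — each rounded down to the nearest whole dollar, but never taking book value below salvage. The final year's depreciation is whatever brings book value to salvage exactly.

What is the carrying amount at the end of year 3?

$44,276

Depreciable base = $104,947 − $3,400 = $101,547.
Year 1: DB = ⌊$104,947 × 200%/8⌋ = $26,236; SL = ⌊$101,547/8⌋ = $12,693 → take DB $26,236. Book value $78,711.
Year 2: DB = ⌊$78,711 × 200%/8⌋ = $19,677; SL = ⌊$75,311/7⌋ = $10,758 → take DB $19,677. Book value $59,034.
Year 3: DB = ⌊$59,034 × 200%/8⌋ = $14,758; SL = ⌊$55,634/6⌋ = $9,272 → take DB $14,758. Book value $44,276.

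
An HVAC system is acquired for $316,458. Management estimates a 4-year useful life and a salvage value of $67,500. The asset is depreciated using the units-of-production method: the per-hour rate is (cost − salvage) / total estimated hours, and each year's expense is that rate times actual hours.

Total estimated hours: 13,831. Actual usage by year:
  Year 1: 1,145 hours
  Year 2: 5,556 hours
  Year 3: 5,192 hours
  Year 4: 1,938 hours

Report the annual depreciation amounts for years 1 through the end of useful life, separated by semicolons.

Depreciable base = $316,458 − $67,500 = $248,958.
Rate = $248,958 / 13,831 hours = $18 per hour.
Year 1: 1,145 × $18 = $20,610. Book value $295,848.
Year 2: 5,556 × $18 = $100,008. Book value $195,840.
Year 3: 5,192 × $18 = $93,456. Book value $102,384.
Year 4: 1,938 × $18 = $34,884. Book value $67,500.

$20,610; $100,008; $93,456; $34,884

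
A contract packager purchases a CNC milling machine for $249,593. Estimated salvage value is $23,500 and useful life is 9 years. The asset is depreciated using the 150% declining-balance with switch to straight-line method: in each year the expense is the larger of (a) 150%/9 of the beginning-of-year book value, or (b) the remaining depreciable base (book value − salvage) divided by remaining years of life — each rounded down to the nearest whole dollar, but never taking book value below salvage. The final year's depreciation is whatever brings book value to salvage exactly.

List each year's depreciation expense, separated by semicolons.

$41,598; $34,665; $28,888; $24,073; $20,061; $19,202; $19,202; $19,202; $19,202

Depreciable base = $249,593 − $23,500 = $226,093.
Year 1: DB = ⌊$249,593 × 150%/9⌋ = $41,598; SL = ⌊$226,093/9⌋ = $25,121 → take DB $41,598. Book value $207,995.
Year 2: DB = ⌊$207,995 × 150%/9⌋ = $34,665; SL = ⌊$184,495/8⌋ = $23,061 → take DB $34,665. Book value $173,330.
Year 3: DB = ⌊$173,330 × 150%/9⌋ = $28,888; SL = ⌊$149,830/7⌋ = $21,404 → take DB $28,888. Book value $144,442.
Year 4: DB = ⌊$144,442 × 150%/9⌋ = $24,073; SL = ⌊$120,942/6⌋ = $20,157 → take DB $24,073. Book value $120,369.
Year 5: DB = ⌊$120,369 × 150%/9⌋ = $20,061; SL = ⌊$96,869/5⌋ = $19,373 → take DB $20,061. Book value $100,308.
Year 6: DB = ⌊$100,308 × 150%/9⌋ = $16,718; SL = ⌊$76,808/4⌋ = $19,202 → take SL $19,202. Book value $81,106.
Year 7: DB = ⌊$81,106 × 150%/9⌋ = $13,517; SL = ⌊$57,606/3⌋ = $19,202 → take SL $19,202. Book value $61,904.
Year 8: DB = ⌊$61,904 × 150%/9⌋ = $10,317; SL = ⌊$38,404/2⌋ = $19,202 → take SL $19,202. Book value $42,702.
Year 9 (final): $42,702 − $23,500 = $19,202. Book value $23,500.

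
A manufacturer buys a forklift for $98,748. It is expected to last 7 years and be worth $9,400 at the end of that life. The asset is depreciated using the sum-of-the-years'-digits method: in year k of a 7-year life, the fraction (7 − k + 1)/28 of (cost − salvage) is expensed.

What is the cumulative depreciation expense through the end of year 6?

$86,157

Depreciable base = $98,748 − $9,400 = $89,348.
Sum of the years' digits = 7+6+5+4+3+2+1 = 28.
Year 1: $89,348 × 7/28 = $22,337. Book value $76,411.
Year 2: $89,348 × 6/28 = $19,146. Book value $57,265.
Year 3: $89,348 × 5/28 = $15,955. Book value $41,310.
Year 4: $89,348 × 4/28 = $12,764. Book value $28,546.
Year 5: $89,348 × 3/28 = $9,573. Book value $18,973.
Year 6: $89,348 × 2/28 = $6,382. Book value $12,591.
Accumulated through year 6 = $98,748 − $12,591 = $86,157.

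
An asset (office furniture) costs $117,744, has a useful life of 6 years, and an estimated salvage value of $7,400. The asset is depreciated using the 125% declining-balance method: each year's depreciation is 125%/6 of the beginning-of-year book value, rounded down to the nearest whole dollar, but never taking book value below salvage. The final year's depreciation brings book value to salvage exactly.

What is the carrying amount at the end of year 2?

Depreciable base = $117,744 − $7,400 = $110,344.
Year 1: ⌊$117,744 × 125%/6⌋ = $24,530. Book value $93,214.
Year 2: ⌊$93,214 × 125%/6⌋ = $19,419. Book value $73,795.

$73,795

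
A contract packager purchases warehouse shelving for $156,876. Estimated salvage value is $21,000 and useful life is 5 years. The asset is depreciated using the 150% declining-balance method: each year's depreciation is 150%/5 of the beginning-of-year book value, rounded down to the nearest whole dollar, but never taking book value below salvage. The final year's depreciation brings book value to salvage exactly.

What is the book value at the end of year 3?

$53,809

Depreciable base = $156,876 − $21,000 = $135,876.
Year 1: ⌊$156,876 × 150%/5⌋ = $47,062. Book value $109,814.
Year 2: ⌊$109,814 × 150%/5⌋ = $32,944. Book value $76,870.
Year 3: ⌊$76,870 × 150%/5⌋ = $23,061. Book value $53,809.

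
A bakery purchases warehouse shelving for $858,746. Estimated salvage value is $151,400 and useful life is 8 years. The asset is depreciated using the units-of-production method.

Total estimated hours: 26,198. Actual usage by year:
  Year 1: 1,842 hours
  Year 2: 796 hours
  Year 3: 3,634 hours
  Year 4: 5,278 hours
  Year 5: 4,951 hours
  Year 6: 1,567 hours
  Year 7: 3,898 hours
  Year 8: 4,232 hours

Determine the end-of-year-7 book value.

Depreciable base = $858,746 − $151,400 = $707,346.
Rate = $707,346 / 26,198 hours = $27 per hour.
Year 1: 1,842 × $27 = $49,734. Book value $809,012.
Year 2: 796 × $27 = $21,492. Book value $787,520.
Year 3: 3,634 × $27 = $98,118. Book value $689,402.
Year 4: 5,278 × $27 = $142,506. Book value $546,896.
Year 5: 4,951 × $27 = $133,677. Book value $413,219.
Year 6: 1,567 × $27 = $42,309. Book value $370,910.
Year 7: 3,898 × $27 = $105,246. Book value $265,664.

$265,664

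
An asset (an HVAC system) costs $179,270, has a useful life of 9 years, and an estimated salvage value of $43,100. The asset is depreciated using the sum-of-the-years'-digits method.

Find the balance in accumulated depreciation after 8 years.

$133,144

Depreciable base = $179,270 − $43,100 = $136,170.
Sum of the years' digits = 9+8+7+6+5+4+3+2+1 = 45.
Year 1: $136,170 × 9/45 = $27,234. Book value $152,036.
Year 2: $136,170 × 8/45 = $24,208. Book value $127,828.
Year 3: $136,170 × 7/45 = $21,182. Book value $106,646.
Year 4: $136,170 × 6/45 = $18,156. Book value $88,490.
Year 5: $136,170 × 5/45 = $15,130. Book value $73,360.
Year 6: $136,170 × 4/45 = $12,104. Book value $61,256.
Year 7: $136,170 × 3/45 = $9,078. Book value $52,178.
Year 8: $136,170 × 2/45 = $6,052. Book value $46,126.
Accumulated through year 8 = $179,270 − $46,126 = $133,144.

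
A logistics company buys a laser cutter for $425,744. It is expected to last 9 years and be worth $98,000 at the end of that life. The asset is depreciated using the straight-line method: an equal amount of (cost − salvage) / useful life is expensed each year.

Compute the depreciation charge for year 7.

Depreciable base = $425,744 − $98,000 = $327,744.
Annual expense = $327,744 / 9 = $36,416.

$36,416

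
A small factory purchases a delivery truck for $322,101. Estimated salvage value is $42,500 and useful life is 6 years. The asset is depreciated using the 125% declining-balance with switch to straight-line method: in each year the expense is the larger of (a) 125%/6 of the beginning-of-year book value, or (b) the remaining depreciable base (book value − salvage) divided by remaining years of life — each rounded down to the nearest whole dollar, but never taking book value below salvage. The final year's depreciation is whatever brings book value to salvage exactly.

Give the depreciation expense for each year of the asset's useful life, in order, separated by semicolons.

$67,104; $53,124; $42,056; $39,105; $39,106; $39,106

Depreciable base = $322,101 − $42,500 = $279,601.
Year 1: DB = ⌊$322,101 × 125%/6⌋ = $67,104; SL = ⌊$279,601/6⌋ = $46,600 → take DB $67,104. Book value $254,997.
Year 2: DB = ⌊$254,997 × 125%/6⌋ = $53,124; SL = ⌊$212,497/5⌋ = $42,499 → take DB $53,124. Book value $201,873.
Year 3: DB = ⌊$201,873 × 125%/6⌋ = $42,056; SL = ⌊$159,373/4⌋ = $39,843 → take DB $42,056. Book value $159,817.
Year 4: DB = ⌊$159,817 × 125%/6⌋ = $33,295; SL = ⌊$117,317/3⌋ = $39,105 → take SL $39,105. Book value $120,712.
Year 5: DB = ⌊$120,712 × 125%/6⌋ = $25,148; SL = ⌊$78,212/2⌋ = $39,106 → take SL $39,106. Book value $81,606.
Year 6 (final): $81,606 − $42,500 = $39,106. Book value $42,500.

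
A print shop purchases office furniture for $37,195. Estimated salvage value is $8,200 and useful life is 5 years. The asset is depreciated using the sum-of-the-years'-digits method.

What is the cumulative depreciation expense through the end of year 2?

Depreciable base = $37,195 − $8,200 = $28,995.
Sum of the years' digits = 5+4+3+2+1 = 15.
Year 1: $28,995 × 5/15 = $9,665. Book value $27,530.
Year 2: $28,995 × 4/15 = $7,732. Book value $19,798.
Accumulated through year 2 = $37,195 − $19,798 = $17,397.

$17,397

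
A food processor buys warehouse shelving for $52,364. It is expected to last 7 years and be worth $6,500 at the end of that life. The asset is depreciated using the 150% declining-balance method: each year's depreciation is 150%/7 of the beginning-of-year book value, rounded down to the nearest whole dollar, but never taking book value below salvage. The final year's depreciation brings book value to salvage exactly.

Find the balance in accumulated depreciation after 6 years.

$40,042

Depreciable base = $52,364 − $6,500 = $45,864.
Year 1: ⌊$52,364 × 150%/7⌋ = $11,220. Book value $41,144.
Year 2: ⌊$41,144 × 150%/7⌋ = $8,816. Book value $32,328.
Year 3: ⌊$32,328 × 150%/7⌋ = $6,927. Book value $25,401.
Year 4: ⌊$25,401 × 150%/7⌋ = $5,443. Book value $19,958.
Year 5: ⌊$19,958 × 150%/7⌋ = $4,276. Book value $15,682.
Year 6: ⌊$15,682 × 150%/7⌋ = $3,360. Book value $12,322.
Accumulated through year 6 = $52,364 − $12,322 = $40,042.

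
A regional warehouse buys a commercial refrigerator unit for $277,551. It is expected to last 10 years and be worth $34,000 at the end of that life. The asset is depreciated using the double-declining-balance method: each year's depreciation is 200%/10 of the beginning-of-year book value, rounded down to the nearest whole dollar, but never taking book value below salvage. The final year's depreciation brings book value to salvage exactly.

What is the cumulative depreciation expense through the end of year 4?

Depreciable base = $277,551 − $34,000 = $243,551.
Year 1: ⌊$277,551 × 200%/10⌋ = $55,510. Book value $222,041.
Year 2: ⌊$222,041 × 200%/10⌋ = $44,408. Book value $177,633.
Year 3: ⌊$177,633 × 200%/10⌋ = $35,526. Book value $142,107.
Year 4: ⌊$142,107 × 200%/10⌋ = $28,421. Book value $113,686.
Accumulated through year 4 = $277,551 − $113,686 = $163,865.

$163,865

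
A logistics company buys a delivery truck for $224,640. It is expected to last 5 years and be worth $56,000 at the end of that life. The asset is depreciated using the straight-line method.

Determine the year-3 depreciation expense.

$33,728

Depreciable base = $224,640 − $56,000 = $168,640.
Annual expense = $168,640 / 5 = $33,728.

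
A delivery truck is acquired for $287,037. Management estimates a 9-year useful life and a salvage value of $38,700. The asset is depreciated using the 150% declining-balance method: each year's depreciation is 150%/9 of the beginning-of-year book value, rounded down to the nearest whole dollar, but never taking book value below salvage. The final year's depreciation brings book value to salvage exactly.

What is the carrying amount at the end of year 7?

$80,109

Depreciable base = $287,037 − $38,700 = $248,337.
Year 1: ⌊$287,037 × 150%/9⌋ = $47,839. Book value $239,198.
Year 2: ⌊$239,198 × 150%/9⌋ = $39,866. Book value $199,332.
Year 3: ⌊$199,332 × 150%/9⌋ = $33,222. Book value $166,110.
Year 4: ⌊$166,110 × 150%/9⌋ = $27,685. Book value $138,425.
Year 5: ⌊$138,425 × 150%/9⌋ = $23,070. Book value $115,355.
Year 6: ⌊$115,355 × 150%/9⌋ = $19,225. Book value $96,130.
Year 7: ⌊$96,130 × 150%/9⌋ = $16,021. Book value $80,109.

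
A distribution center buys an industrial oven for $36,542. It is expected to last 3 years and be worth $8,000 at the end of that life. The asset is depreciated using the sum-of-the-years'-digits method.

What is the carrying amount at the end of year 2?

Depreciable base = $36,542 − $8,000 = $28,542.
Sum of the years' digits = 3+2+1 = 6.
Year 1: $28,542 × 3/6 = $14,271. Book value $22,271.
Year 2: $28,542 × 2/6 = $9,514. Book value $12,757.

$12,757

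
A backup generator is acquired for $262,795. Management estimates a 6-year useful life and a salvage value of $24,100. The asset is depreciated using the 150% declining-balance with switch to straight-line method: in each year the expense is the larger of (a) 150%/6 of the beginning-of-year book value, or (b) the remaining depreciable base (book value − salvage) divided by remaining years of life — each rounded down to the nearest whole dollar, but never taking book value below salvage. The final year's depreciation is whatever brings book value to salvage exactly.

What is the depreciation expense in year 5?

$28,923

Depreciable base = $262,795 − $24,100 = $238,695.
Year 1: DB = ⌊$262,795 × 150%/6⌋ = $65,698; SL = ⌊$238,695/6⌋ = $39,782 → take DB $65,698. Book value $197,097.
Year 2: DB = ⌊$197,097 × 150%/6⌋ = $49,274; SL = ⌊$172,997/5⌋ = $34,599 → take DB $49,274. Book value $147,823.
Year 3: DB = ⌊$147,823 × 150%/6⌋ = $36,955; SL = ⌊$123,723/4⌋ = $30,930 → take DB $36,955. Book value $110,868.
Year 4: DB = ⌊$110,868 × 150%/6⌋ = $27,717; SL = ⌊$86,768/3⌋ = $28,922 → take SL $28,922. Book value $81,946.
Year 5: DB = ⌊$81,946 × 150%/6⌋ = $20,486; SL = ⌊$57,846/2⌋ = $28,923 → take SL $28,923. Book value $53,023.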